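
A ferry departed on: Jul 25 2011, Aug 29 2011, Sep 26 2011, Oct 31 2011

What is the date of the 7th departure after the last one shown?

These are Mondays with 35, 28, 35-day gaps.
Each is the final Monday of its month — Aug 29 2011 is past the 28th, so '4th Monday' doesn't fit.
Last Monday of November 2011: Nov 28 2011.
Last Monday of December 2011: Dec 26 2011.
Last Monday of January 2012: Jan 30 2012.
February 2012 ends with Monday Feb 27 2012.
March 2012 ends with Monday Mar 26 2012.
Last Monday of April 2012: Apr 30 2012.
Last Monday of May 2012: May 28 2012.

May 28 2012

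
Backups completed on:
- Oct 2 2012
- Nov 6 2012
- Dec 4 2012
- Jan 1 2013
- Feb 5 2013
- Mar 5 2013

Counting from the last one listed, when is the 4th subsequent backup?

These are Tuesdays at 28- or 35-day spacing (35, 28, 28, 35, 28).
The pattern: 1st Tuesday of the month.
April 2013 — 1st Tuesday is Apr 2 2013.
1st Tuesday of May 2013: May 7 2013.
June 2013 — 1st Tuesday is Jun 4 2013.
1st Tuesday of July 2013: Jul 2 2013.

Jul 2 2013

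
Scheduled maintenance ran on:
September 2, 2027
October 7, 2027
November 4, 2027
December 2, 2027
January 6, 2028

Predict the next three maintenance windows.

These are Thursdays at 28- or 35-day spacing (35, 28, 28, 35).
The pattern: 1st Thursday of the month.
February 2028 — 1st Thursday is February 3, 2028.
March 2028 — 1st Thursday is March 2, 2028.
1st Thursday of April 2028: April 6, 2028.

February 3, 2028; March 2, 2028; April 6, 2028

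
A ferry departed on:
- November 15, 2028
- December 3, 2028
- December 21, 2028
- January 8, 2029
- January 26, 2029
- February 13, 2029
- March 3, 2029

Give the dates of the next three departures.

Gaps between consecutive events: 18, 18, 18, 18, 18, 18 days — a constant 18-day interval.
March 3, 2029 + 18 days = March 21, 2029.
March 21, 2029 + 18 days = April 8, 2029.
April 8, 2029 + 18 days = April 26, 2029.

March 21, 2029; April 8, 2029; April 26, 2029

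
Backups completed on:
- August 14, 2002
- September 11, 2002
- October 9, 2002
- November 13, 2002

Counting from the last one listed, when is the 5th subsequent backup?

Gaps: 28, 28, 35 days — a mix of 28 and 35. Every date is a Wednesday.
Each is the 2nd Wednesday of its month.
2nd Wednesday of December 2002: December 11, 2002.
2nd Wednesday of January 2003: January 8, 2003.
February 2003 — 2nd Wednesday is February 12, 2003.
March 2003 — 2nd Wednesday is March 12, 2003.
April 2003 — 2nd Wednesday is April 9, 2003.

April 9, 2003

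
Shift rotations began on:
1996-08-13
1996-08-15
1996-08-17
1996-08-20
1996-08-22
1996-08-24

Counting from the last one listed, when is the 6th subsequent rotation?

1996-09-07

Gaps: 2, 2, 3, 2, 2 days — not constant, but cyclic with period 3.
The events fall on every Tuesday, Thursday and Saturday.
The following Tuesday is 1996-08-27.
Next Thursday: 1996-08-29.
The following Saturday is 1996-08-31.
The following Tuesday is 1996-09-03.
The following Thursday is 1996-09-05.
The following Saturday is 1996-09-07.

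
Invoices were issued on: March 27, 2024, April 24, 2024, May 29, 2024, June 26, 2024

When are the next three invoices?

These are Wednesdays with 28, 35, 28-day gaps.
Each is the final Wednesday of its month — May 29, 2024 is past the 28th, so '4th Wednesday' doesn't fit.
July 2024 ends with Wednesday July 31, 2024.
Last Wednesday of August 2024: August 28, 2024.
Last Wednesday of September 2024: September 25, 2024.

July 31, 2024; August 28, 2024; September 25, 2024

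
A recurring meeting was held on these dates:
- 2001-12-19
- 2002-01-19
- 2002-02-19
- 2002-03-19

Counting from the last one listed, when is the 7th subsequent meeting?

Each date is the 19th; the gaps (31, 31, 28) track the month lengths.
The rule is the 19th of each month.
April 2002: 2002-04-19.
May 2002: 2002-05-19.
Next: June 2002 → 2002-06-19.
July 2002: 2002-07-19.
August 2002: 2002-08-19.
Next: September 2002 → 2002-09-19.
Next: October 2002 → 2002-10-19.

2002-10-19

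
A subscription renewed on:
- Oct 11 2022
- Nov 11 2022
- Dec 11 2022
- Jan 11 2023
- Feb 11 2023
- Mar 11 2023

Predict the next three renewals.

The day-of-month is always 11 (31, 30, 31, 31, 28 days between events).
So this recurs on the 11th of each month.
Next: April 2023 → Apr 11 2023.
May 2023: May 11 2023.
Next: June 2023 → Jun 11 2023.

Apr 11 2023, May 11 2023, Jun 11 2023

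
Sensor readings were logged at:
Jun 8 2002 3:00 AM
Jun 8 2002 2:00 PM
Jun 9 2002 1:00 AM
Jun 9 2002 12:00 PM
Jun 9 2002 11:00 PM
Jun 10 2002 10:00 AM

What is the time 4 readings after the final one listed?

Gaps: 11, 11, 11, 11, 11 hours — each event is 11 hours after the previous one.
Jun 10 2002 10:00 AM + 11 h = Jun 10 2002 9:00 PM.
Jun 10 2002 9:00 PM + 11 h = Jun 11 2002 8:00 AM.
Jun 11 2002 8:00 AM + 11 h = Jun 11 2002 7:00 PM.
Jun 11 2002 7:00 PM + 11 h = Jun 12 2002 6:00 AM.

Jun 12 2002 6:00 AM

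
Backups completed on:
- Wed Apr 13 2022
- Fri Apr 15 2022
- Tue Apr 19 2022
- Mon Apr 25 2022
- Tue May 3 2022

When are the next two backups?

The spacing grows by 2 each time: 2, 4, 6, 8 days.
Next gap: 10 days. Tue May 3 2022 + 10 days = Fri May 13 2022.
Next gap: 12 days. Fri May 13 2022 + 12 days = Wed May 25 2022.

Fri May 13 2022, Wed May 25 2022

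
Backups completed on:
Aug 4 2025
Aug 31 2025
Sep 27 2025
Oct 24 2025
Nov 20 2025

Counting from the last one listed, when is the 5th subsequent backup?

Gaps between consecutive events: 27, 27, 27, 27 days — a constant 27-day interval.
Nov 20 2025 + 27 days = Dec 17 2025.
Dec 17 2025 + 27 days = Jan 13 2026.
Jan 13 2026 + 27 days = Feb 9 2026.
Feb 9 2026 + 27 days = Mar 8 2026.
Mar 8 2026 + 27 days = Apr 4 2026.

Apr 4 2026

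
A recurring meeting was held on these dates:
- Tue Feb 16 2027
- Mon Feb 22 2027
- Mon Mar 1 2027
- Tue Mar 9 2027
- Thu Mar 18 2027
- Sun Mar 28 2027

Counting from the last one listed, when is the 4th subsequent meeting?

Mon May 17 2027

Intervals are 6, 7, 8, 9, 10 days — an arithmetic progression with common difference 1.
Next gap: 11 days. Sun Mar 28 2027 + 11 days = Thu Apr 8 2027.
Next gap: 12 days. Thu Apr 8 2027 + 12 days = Tue Apr 20 2027.
Next gap: 13 days. Tue Apr 20 2027 + 13 days = Mon May 3 2027.
Next gap: 14 days. Mon May 3 2027 + 14 days = Mon May 17 2027.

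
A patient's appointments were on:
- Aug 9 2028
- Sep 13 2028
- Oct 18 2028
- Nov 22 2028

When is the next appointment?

Every event comes 35 days after the last (35, 35, 35).
Nov 22 2028 + 35 days = Dec 27 2028.

Dec 27 2028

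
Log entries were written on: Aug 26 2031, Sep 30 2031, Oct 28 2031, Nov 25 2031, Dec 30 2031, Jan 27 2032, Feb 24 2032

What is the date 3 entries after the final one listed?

All Tuesdays; the gaps (35, 28, 28, 35, 28, 28) vary with month length.
This is the last Tuesday of each month.
Last Tuesday of March 2032: Mar 30 2032.
April 2032 ends with Tuesday Apr 27 2032.
May 2032 ends with Tuesday May 25 2032.

May 25 2032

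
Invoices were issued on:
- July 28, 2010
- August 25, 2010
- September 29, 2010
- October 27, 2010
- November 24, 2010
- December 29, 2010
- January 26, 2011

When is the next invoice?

These are Wednesdays with 28, 35, 28, 28, 35, 28-day gaps.
Each is the final Wednesday of its month — September 29, 2010 is past the 28th, so '4th Wednesday' doesn't fit.
February 2011 ends with Wednesday February 23, 2011.

February 23, 2011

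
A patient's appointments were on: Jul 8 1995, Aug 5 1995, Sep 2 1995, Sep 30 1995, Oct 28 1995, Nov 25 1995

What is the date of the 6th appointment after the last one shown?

The spacing is 28, 28, 28, 28, 28 days — always 28 days.
Nov 25 1995 + 28 days = Dec 23 1995.
Dec 23 1995 + 28 days = Jan 20 1996.
Jan 20 1996 + 28 days = Feb 17 1996.
Feb 17 1996 + 28 days = Mar 16 1996.
Mar 16 1996 + 28 days = Apr 13 1996.
Apr 13 1996 + 28 days = May 11 1996.

May 11 1996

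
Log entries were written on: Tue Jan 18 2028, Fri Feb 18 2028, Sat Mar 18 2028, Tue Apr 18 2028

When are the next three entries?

The day-of-month is always 18 (31, 29, 31 days between events).
So this recurs on the 18th of each month.
Next: May 2028 → Thu May 18 2028.
Next: June 2028 → Sun Jun 18 2028.
Next: July 2028 → Tue Jul 18 2028.

Thu May 18 2028, Sun Jun 18 2028, Tue Jul 18 2028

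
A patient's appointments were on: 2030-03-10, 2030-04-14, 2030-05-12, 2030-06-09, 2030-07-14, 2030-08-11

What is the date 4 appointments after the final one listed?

All dates are Sundays, 35, 28, 28, 35, 28 days apart.
Specifically, the 2nd Sunday of each month.
2nd Sunday of September 2030: 2030-09-08.
2nd Sunday of October 2030: 2030-10-13.
2nd Sunday of November 2030: 2030-11-10.
2nd Sunday of December 2030: 2030-12-08.

2030-12-08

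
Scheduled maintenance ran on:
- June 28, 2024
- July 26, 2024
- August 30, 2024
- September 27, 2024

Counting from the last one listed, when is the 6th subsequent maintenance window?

All Fridays; the gaps (28, 35, 28) vary with month length.
This is the last Friday of each month.
Last Friday of October 2024: October 25, 2024.
Last Friday of November 2024: November 29, 2024.
December 2024 ends with Friday December 27, 2024.
Last Friday of January 2025: January 31, 2025.
Last Friday of February 2025: February 28, 2025.
Last Friday of March 2025: March 28, 2025.

March 28, 2025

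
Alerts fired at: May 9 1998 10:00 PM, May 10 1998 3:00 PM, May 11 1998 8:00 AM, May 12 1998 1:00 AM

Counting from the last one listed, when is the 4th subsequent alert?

May 14 1998 9:00 PM

Gaps: 17, 17, 17 hours — each event is 17 hours after the previous one.
May 12 1998 1:00 AM + 17 h = May 12 1998 6:00 PM.
May 12 1998 6:00 PM + 17 h = May 13 1998 11:00 AM.
May 13 1998 11:00 AM + 17 h = May 14 1998 4:00 AM.
May 14 1998 4:00 AM + 17 h = May 14 1998 9:00 PM.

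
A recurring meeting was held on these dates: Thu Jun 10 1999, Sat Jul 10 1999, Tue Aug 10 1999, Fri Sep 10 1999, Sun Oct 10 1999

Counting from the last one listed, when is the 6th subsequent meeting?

The day-of-month is always 10 (30, 31, 31, 30 days between events).
So this recurs on the 10th of each month.
Next: November 1999 → Wed Nov 10 1999.
Next: December 1999 → Fri Dec 10 1999.
Next: January 2000 → Mon Jan 10 2000.
February 2000: Thu Feb 10 2000.
March 2000: Fri Mar 10 2000.
Next: April 2000 → Mon Apr 10 2000.

Mon Apr 10 2000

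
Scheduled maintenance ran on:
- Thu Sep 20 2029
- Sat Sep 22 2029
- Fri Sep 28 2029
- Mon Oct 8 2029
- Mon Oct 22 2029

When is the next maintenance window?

Intervals are 2, 6, 10, 14 days — an arithmetic progression with common difference 4.
Next gap: 18 days. Mon Oct 22 2029 + 18 days = Fri Nov 9 2029.

Fri Nov 9 2029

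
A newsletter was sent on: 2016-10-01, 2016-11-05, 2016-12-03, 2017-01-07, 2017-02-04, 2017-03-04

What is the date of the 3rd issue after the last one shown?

These are Saturdays at 28- or 35-day spacing (35, 28, 35, 28, 28).
The pattern: 1st Saturday of the month.
April 2017 — 1st Saturday is 2017-04-01.
1st Saturday of May 2017: 2017-05-06.
1st Saturday of June 2017: 2017-06-03.

2017-06-03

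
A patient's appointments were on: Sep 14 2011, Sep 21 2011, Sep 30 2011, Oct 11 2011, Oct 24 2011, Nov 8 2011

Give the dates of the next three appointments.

Intervals are 7, 9, 11, 13, 15 days — an arithmetic progression with common difference 2.
Next gap: 17 days. Nov 8 2011 + 17 days = Nov 25 2011.
Next gap: 19 days. Nov 25 2011 + 19 days = Dec 14 2011.
Next gap: 21 days. Dec 14 2011 + 21 days = Jan 4 2012.

Nov 25 2011, Dec 14 2011, Jan 4 2012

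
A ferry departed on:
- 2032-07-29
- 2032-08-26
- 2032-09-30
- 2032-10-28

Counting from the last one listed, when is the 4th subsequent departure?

2033-02-24

All Thursdays; the gaps (28, 35, 28) vary with month length.
This is the last Thursday of each month.
Last Thursday of November 2032: 2032-11-25.
Last Thursday of December 2032: 2032-12-30.
January 2033 ends with Thursday 2033-01-27.
February 2033 ends with Thursday 2033-02-24.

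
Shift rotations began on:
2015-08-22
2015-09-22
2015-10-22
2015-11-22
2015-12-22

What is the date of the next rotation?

The day-of-month is always 22 (31, 30, 31, 30 days between events).
So this recurs on the 22nd of each month.
January 2016: 2016-01-22.

2016-01-22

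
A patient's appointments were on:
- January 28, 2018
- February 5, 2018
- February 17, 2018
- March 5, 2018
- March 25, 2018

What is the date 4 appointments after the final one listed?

July 23, 2018

Gaps: 8, 12, 16, 20 days — each gap is 4 larger than the previous one.
Next gap: 24 days. March 25, 2018 + 24 days = April 18, 2018.
Next gap: 28 days. April 18, 2018 + 28 days = May 16, 2018.
Next gap: 32 days. May 16, 2018 + 32 days = June 17, 2018.
Next gap: 36 days. June 17, 2018 + 36 days = July 23, 2018.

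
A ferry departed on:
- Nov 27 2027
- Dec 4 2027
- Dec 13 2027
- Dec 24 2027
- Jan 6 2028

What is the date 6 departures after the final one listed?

May 5 2028

The spacing grows by 2 each time: 7, 9, 11, 13 days.
Next gap: 15 days. Jan 6 2028 + 15 days = Jan 21 2028.
Next gap: 17 days. Jan 21 2028 + 17 days = Feb 7 2028.
Next gap: 19 days. Feb 7 2028 + 19 days = Feb 26 2028.
Next gap: 21 days. Feb 26 2028 + 21 days = Mar 18 2028.
Next gap: 23 days. Mar 18 2028 + 23 days = Apr 10 2028.
Next gap: 25 days. Apr 10 2028 + 25 days = May 5 2028.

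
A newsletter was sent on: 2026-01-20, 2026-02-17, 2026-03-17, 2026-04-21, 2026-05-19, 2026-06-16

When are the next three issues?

2026-07-21, 2026-08-18, 2026-09-15

All dates are Tuesdays, 28, 28, 35, 28, 28 days apart.
Specifically, the 3rd Tuesday of each month.
July 2026 — 3rd Tuesday is 2026-07-21.
August 2026 — 3rd Tuesday is 2026-08-18.
September 2026 — 3rd Tuesday is 2026-09-15.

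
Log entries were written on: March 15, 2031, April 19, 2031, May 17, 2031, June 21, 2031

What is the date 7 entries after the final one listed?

Gaps: 35, 28, 35 days — a mix of 28 and 35. Every date is a Saturday.
Each is the 3rd Saturday of its month.
3rd Saturday of July 2031: July 19, 2031.
3rd Saturday of August 2031: August 16, 2031.
September 2031 — 3rd Saturday is September 20, 2031.
3rd Saturday of October 2031: October 18, 2031.
November 2031 — 3rd Saturday is November 15, 2031.
December 2031 — 3rd Saturday is December 20, 2031.
January 2032 — 3rd Saturday is January 17, 2032.

January 17, 2032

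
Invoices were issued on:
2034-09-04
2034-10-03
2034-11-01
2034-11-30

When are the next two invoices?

2034-12-29, 2035-01-27

Every event comes 29 days after the last (29, 29, 29).
2034-11-30 + 29 days = 2034-12-29.
2034-12-29 + 29 days = 2035-01-27.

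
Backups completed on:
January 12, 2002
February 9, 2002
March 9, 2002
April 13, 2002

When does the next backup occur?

All dates are Saturdays, 28, 28, 35 days apart.
Specifically, the 2nd Saturday of each month.
May 2002 — 2nd Saturday is May 11, 2002.

May 11, 2002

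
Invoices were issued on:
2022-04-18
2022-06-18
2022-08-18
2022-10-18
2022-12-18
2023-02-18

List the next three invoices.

2023-04-18, 2023-06-18, 2023-08-18

Each date is the 18th; the gaps (61, 61, 61, 61, 62) track the month lengths.
The rule is the 18th of every 2 months.
April 2023: 2023-04-18.
Next: June 2023 → 2023-06-18.
August 2023: 2023-08-18.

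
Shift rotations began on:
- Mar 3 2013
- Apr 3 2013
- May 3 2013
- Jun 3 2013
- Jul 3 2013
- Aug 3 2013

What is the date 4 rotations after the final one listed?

Dec 3 2013

Each date is the 3rd; the gaps (31, 30, 31, 30, 31) track the month lengths.
The rule is the 3rd of each month.
September 2013: Sep 3 2013.
Next: October 2013 → Oct 3 2013.
Next: November 2013 → Nov 3 2013.
Next: December 2013 → Dec 3 2013.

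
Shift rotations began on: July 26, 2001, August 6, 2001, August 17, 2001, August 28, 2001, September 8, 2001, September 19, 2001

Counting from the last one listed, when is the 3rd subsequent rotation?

October 22, 2001

Every event comes 11 days after the last (11, 11, 11, 11, 11).
September 19, 2001 + 11 days = September 30, 2001.
September 30, 2001 + 11 days = October 11, 2001.
October 11, 2001 + 11 days = October 22, 2001.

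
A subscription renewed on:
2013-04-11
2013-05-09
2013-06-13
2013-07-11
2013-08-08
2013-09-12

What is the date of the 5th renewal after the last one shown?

2014-02-13

Gaps: 28, 35, 28, 28, 35 days — a mix of 28 and 35. Every date is a Thursday.
Each is the 2nd Thursday of its month.
October 2013 — 2nd Thursday is 2013-10-10.
November 2013 — 2nd Thursday is 2013-11-14.
2nd Thursday of December 2013: 2013-12-12.
January 2014 — 2nd Thursday is 2014-01-09.
February 2014 — 2nd Thursday is 2014-02-13.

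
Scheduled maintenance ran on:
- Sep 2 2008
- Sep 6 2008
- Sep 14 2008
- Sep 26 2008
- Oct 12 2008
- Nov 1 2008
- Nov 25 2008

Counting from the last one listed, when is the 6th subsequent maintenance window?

Gaps: 4, 8, 12, 16, 20, 24 days — each gap is 4 larger than the previous one.
Next gap: 28 days. Nov 25 2008 + 28 days = Dec 23 2008.
Next gap: 32 days. Dec 23 2008 + 32 days = Jan 24 2009.
Next gap: 36 days. Jan 24 2009 + 36 days = Mar 1 2009.
Next gap: 40 days. Mar 1 2009 + 40 days = Apr 10 2009.
Next gap: 44 days. Apr 10 2009 + 44 days = May 24 2009.
Next gap: 48 days. May 24 2009 + 48 days = Jul 11 2009.

Jul 11 2009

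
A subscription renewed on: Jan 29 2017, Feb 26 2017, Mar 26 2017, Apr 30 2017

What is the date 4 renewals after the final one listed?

These are Sundays with 28, 28, 35-day gaps.
Each is the final Sunday of its month — Jan 29 2017 is past the 28th, so '4th Sunday' doesn't fit.
Last Sunday of May 2017: May 28 2017.
June 2017 ends with Sunday Jun 25 2017.
July 2017 ends with Sunday Jul 30 2017.
August 2017 ends with Sunday Aug 27 2017.

Aug 27 2017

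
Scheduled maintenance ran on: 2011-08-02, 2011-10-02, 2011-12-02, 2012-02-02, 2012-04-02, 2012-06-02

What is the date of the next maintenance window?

The day-of-month is always 2 (61, 61, 62, 60, 61 days between events).
So this recurs on the 2nd of every 2 months.
August 2012: 2012-08-02.

2012-08-02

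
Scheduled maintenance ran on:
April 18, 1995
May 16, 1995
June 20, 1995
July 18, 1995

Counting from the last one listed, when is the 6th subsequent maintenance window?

All dates are Tuesdays, 28, 35, 28 days apart.
Specifically, the 3rd Tuesday of each month.
3rd Tuesday of August 1995: August 15, 1995.
September 1995 — 3rd Tuesday is September 19, 1995.
October 1995 — 3rd Tuesday is October 17, 1995.
3rd Tuesday of November 1995: November 21, 1995.
December 1995 — 3rd Tuesday is December 19, 1995.
January 1996 — 3rd Tuesday is January 16, 1996.

January 16, 1996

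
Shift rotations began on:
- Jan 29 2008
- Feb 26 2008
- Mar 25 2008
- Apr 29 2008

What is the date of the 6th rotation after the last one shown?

Every date is a Tuesday; gaps 28, 28, 35 days.
Each is the last Tuesday of its month (at least one falls on the 29th or later, ruling out '4th Tuesday').
Last Tuesday of May 2008: May 27 2008.
June 2008 ends with Tuesday Jun 24 2008.
Last Tuesday of July 2008: Jul 29 2008.
August 2008 ends with Tuesday Aug 26 2008.
Last Tuesday of September 2008: Sep 30 2008.
Last Tuesday of October 2008: Oct 28 2008.

Oct 28 2008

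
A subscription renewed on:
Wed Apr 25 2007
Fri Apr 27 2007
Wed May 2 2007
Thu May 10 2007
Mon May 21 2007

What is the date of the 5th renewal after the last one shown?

Gaps: 2, 5, 8, 11 days — each gap is 3 larger than the previous one.
Next gap: 14 days. Mon May 21 2007 + 14 days = Mon Jun 4 2007.
Next gap: 17 days. Mon Jun 4 2007 + 17 days = Thu Jun 21 2007.
Next gap: 20 days. Thu Jun 21 2007 + 20 days = Wed Jul 11 2007.
Next gap: 23 days. Wed Jul 11 2007 + 23 days = Fri Aug 3 2007.
Next gap: 26 days. Fri Aug 3 2007 + 26 days = Wed Aug 29 2007.

Wed Aug 29 2007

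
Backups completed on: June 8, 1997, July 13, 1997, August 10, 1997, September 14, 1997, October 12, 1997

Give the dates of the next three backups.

All dates are Sundays, 35, 28, 35, 28 days apart.
Specifically, the 2nd Sunday of each month.
2nd Sunday of November 1997: November 9, 1997.
2nd Sunday of December 1997: December 14, 1997.
2nd Sunday of January 1998: January 11, 1998.

November 9, 1997; December 14, 1997; January 11, 1998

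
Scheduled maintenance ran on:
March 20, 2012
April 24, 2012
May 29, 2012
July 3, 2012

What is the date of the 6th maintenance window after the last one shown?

January 29, 2013

Gaps between consecutive events: 35, 35, 35 days — a constant 35-day interval.
July 3, 2012 + 35 days = August 7, 2012.
August 7, 2012 + 35 days = September 11, 2012.
September 11, 2012 + 35 days = October 16, 2012.
October 16, 2012 + 35 days = November 20, 2012.
November 20, 2012 + 35 days = December 25, 2012.
December 25, 2012 + 35 days = January 29, 2013.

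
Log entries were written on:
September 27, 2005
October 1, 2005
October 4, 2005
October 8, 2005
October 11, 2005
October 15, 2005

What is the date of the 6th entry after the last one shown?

November 5, 2005

The gap pattern 4, 3, 4, 3, 4 repeats every 2 events.
These are the Tuesdays and Saturdays of each week.
The following Tuesday is October 18, 2005.
Next Saturday: October 22, 2005.
The following Tuesday is October 25, 2005.
Next Saturday: October 29, 2005.
The following Tuesday is November 1, 2005.
The following Saturday is November 5, 2005.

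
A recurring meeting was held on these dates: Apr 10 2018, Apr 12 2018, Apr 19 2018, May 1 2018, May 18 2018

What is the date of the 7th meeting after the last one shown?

Intervals are 2, 7, 12, 17 days — an arithmetic progression with common difference 5.
Next gap: 22 days. May 18 2018 + 22 days = Jun 9 2018.
Next gap: 27 days. Jun 9 2018 + 27 days = Jul 6 2018.
Next gap: 32 days. Jul 6 2018 + 32 days = Aug 7 2018.
Next gap: 37 days. Aug 7 2018 + 37 days = Sep 13 2018.
Next gap: 42 days. Sep 13 2018 + 42 days = Oct 25 2018.
Next gap: 47 days. Oct 25 2018 + 47 days = Dec 11 2018.
Next gap: 52 days. Dec 11 2018 + 52 days = Feb 1 2019.

Feb 1 2019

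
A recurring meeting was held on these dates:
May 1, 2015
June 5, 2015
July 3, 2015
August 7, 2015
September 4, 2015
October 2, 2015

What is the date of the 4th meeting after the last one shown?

February 5, 2016

All dates are Fridays, 35, 28, 35, 28, 28 days apart.
Specifically, the 1st Friday of each month.
November 2015 — 1st Friday is November 6, 2015.
December 2015 — 1st Friday is December 4, 2015.
January 2016 — 1st Friday is January 1, 2016.
February 2016 — 1st Friday is February 5, 2016.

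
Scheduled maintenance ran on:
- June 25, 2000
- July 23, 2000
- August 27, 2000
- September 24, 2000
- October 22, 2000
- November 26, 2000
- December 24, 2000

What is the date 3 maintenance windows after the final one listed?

March 25, 2001

Gaps: 28, 35, 28, 28, 35, 28 days — a mix of 28 and 35. Every date is a Sunday.
Each is the 4th Sunday of its month.
January 2001 — 4th Sunday is January 28, 2001.
4th Sunday of February 2001: February 25, 2001.
4th Sunday of March 2001: March 25, 2001.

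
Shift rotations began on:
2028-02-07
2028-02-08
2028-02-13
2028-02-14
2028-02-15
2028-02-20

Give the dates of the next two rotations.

Every event lands on a Monday or Tuesday or Sunday (gaps cycle 1, 5, 1, 1, 5).
So the schedule is: every Monday, Tuesday and Sunday.
Next Monday: 2028-02-21.
The following Tuesday is 2028-02-22.

2028-02-21, 2028-02-22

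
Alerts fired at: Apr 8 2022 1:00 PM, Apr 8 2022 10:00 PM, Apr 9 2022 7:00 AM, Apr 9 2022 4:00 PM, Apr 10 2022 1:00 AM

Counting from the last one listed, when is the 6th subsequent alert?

Apr 12 2022 7:00 AM

Gaps: 9, 9, 9, 9 hours — each event is 9 hours after the previous one.
Apr 10 2022 1:00 AM + 9 h = Apr 10 2022 10:00 AM.
Apr 10 2022 10:00 AM + 9 h = Apr 10 2022 7:00 PM.
Apr 10 2022 7:00 PM + 9 h = Apr 11 2022 4:00 AM.
Apr 11 2022 4:00 AM + 9 h = Apr 11 2022 1:00 PM.
Apr 11 2022 1:00 PM + 9 h = Apr 11 2022 10:00 PM.
Apr 11 2022 10:00 PM + 9 h = Apr 12 2022 7:00 AM.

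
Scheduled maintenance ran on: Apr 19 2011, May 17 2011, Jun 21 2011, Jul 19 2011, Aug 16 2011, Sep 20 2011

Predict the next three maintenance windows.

All dates are Tuesdays, 28, 35, 28, 28, 35 days apart.
Specifically, the 3rd Tuesday of each month.
October 2011 — 3rd Tuesday is Oct 18 2011.
November 2011 — 3rd Tuesday is Nov 15 2011.
3rd Tuesday of December 2011: Dec 20 2011.

Oct 18 2011, Nov 15 2011, Dec 20 2011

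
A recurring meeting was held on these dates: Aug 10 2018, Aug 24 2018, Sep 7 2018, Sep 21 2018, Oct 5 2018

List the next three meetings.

Oct 19 2018, Nov 2 2018, Nov 16 2018

Gaps between consecutive events: 14, 14, 14, 14 days — a constant 14-day interval.
Oct 5 2018 + 14 days = Oct 19 2018.
Oct 19 2018 + 14 days = Nov 2 2018.
Nov 2 2018 + 14 days = Nov 16 2018.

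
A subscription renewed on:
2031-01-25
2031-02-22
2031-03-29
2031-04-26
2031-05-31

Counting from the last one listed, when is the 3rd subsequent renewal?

2031-08-30

These are Saturdays with 28, 35, 28, 35-day gaps.
Each is the final Saturday of its month — 2031-03-29 is past the 28th, so '4th Saturday' doesn't fit.
June 2031 ends with Saturday 2031-06-28.
Last Saturday of July 2031: 2031-07-26.
August 2031 ends with Saturday 2031-08-30.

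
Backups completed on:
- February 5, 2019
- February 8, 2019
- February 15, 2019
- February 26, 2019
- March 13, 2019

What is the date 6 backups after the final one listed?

The spacing grows by 4 each time: 3, 7, 11, 15 days.
Next gap: 19 days. March 13, 2019 + 19 days = April 1, 2019.
Next gap: 23 days. April 1, 2019 + 23 days = April 24, 2019.
Next gap: 27 days. April 24, 2019 + 27 days = May 21, 2019.
Next gap: 31 days. May 21, 2019 + 31 days = June 21, 2019.
Next gap: 35 days. June 21, 2019 + 35 days = July 26, 2019.
Next gap: 39 days. July 26, 2019 + 39 days = September 3, 2019.

September 3, 2019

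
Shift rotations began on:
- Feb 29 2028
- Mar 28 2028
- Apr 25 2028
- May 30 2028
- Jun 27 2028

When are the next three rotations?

These are Tuesdays with 28, 28, 35, 28-day gaps.
Each is the final Tuesday of its month — Feb 29 2028 is past the 28th, so '4th Tuesday' doesn't fit.
July 2028 ends with Tuesday Jul 25 2028.
Last Tuesday of August 2028: Aug 29 2028.
September 2028 ends with Tuesday Sep 26 2028.

Jul 25 2028, Aug 29 2028, Sep 26 2028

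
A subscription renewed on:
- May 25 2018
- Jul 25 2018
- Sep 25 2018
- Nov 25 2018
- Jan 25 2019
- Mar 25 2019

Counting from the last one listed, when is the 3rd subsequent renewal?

Sep 25 2019

The day-of-month is always 25 (61, 62, 61, 61, 59 days between events).
So this recurs on the 25th of every 2 months.
May 2019: May 25 2019.
Next: July 2019 → Jul 25 2019.
September 2019: Sep 25 2019.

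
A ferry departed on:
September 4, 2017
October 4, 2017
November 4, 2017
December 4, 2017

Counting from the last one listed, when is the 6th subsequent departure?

June 4, 2018

The day-of-month is always 4 (30, 31, 30 days between events).
So this recurs on the 4th of each month.
January 2018: January 4, 2018.
Next: February 2018 → February 4, 2018.
Next: March 2018 → March 4, 2018.
Next: April 2018 → April 4, 2018.
May 2018: May 4, 2018.
Next: June 2018 → June 4, 2018.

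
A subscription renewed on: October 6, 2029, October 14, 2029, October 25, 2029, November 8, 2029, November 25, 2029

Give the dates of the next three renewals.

December 15, 2029; January 7, 2030; February 2, 2030

Intervals are 8, 11, 14, 17 days — an arithmetic progression with common difference 3.
Next gap: 20 days. November 25, 2029 + 20 days = December 15, 2029.
Next gap: 23 days. December 15, 2029 + 23 days = January 7, 2030.
Next gap: 26 days. January 7, 2030 + 26 days = February 2, 2030.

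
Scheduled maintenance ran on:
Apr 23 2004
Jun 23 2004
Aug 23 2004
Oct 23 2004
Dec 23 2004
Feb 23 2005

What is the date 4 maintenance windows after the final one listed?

Oct 23 2005

The day-of-month is always 23 (61, 61, 61, 61, 62 days between events).
So this recurs on the 23rd of every 2 months.
April 2005: Apr 23 2005.
Next: June 2005 → Jun 23 2005.
August 2005: Aug 23 2005.
Next: October 2005 → Oct 23 2005.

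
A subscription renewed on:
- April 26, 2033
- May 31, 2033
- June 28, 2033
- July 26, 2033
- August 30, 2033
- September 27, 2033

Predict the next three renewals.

These are Tuesdays with 35, 28, 28, 35, 28-day gaps.
Each is the final Tuesday of its month — May 31, 2033 is past the 28th, so '4th Tuesday' doesn't fit.
Last Tuesday of October 2033: October 25, 2033.
Last Tuesday of November 2033: November 29, 2033.
Last Tuesday of December 2033: December 27, 2033.

October 25, 2033; November 29, 2033; December 27, 2033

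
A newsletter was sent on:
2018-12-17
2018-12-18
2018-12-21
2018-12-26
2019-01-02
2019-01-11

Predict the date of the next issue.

2019-01-22

The spacing grows by 2 each time: 1, 3, 5, 7, 9 days.
Next gap: 11 days. 2019-01-11 + 11 days = 2019-01-22.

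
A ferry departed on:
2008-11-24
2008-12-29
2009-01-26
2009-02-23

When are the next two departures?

These are Mondays with 35, 28, 28-day gaps.
Each is the final Monday of its month — 2008-12-29 is past the 28th, so '4th Monday' doesn't fit.
March 2009 ends with Monday 2009-03-30.
Last Monday of April 2009: 2009-04-27.

2009-03-30, 2009-04-27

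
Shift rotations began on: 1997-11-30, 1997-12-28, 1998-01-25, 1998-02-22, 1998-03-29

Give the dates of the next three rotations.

1998-04-26, 1998-05-31, 1998-06-28

All Sundays; the gaps (28, 28, 28, 35) vary with month length.
This is the last Sunday of each month.
Last Sunday of April 1998: 1998-04-26.
May 1998 ends with Sunday 1998-05-31.
Last Sunday of June 1998: 1998-06-28.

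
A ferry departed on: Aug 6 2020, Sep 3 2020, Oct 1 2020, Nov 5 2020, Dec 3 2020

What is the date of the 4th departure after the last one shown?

Apr 1 2021

These are Thursdays at 28- or 35-day spacing (28, 28, 35, 28).
The pattern: 1st Thursday of the month.
1st Thursday of January 2021: Jan 7 2021.
1st Thursday of February 2021: Feb 4 2021.
March 2021 — 1st Thursday is Mar 4 2021.
1st Thursday of April 2021: Apr 1 2021.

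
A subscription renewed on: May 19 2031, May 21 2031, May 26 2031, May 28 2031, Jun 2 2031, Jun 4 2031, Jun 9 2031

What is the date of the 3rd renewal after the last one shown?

Jun 18 2031

Gaps: 2, 5, 2, 5, 2, 5 days — not constant, but cyclic with period 2.
The events fall on every Monday and Wednesday.
The following Wednesday is Jun 11 2031.
The following Monday is Jun 16 2031.
The following Wednesday is Jun 18 2031.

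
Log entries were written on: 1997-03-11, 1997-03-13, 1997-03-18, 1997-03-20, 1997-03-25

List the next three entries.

The gap pattern 2, 5, 2, 5 repeats every 2 events.
These are the Tuesdays and Thursdays of each week.
Next Thursday: 1997-03-27.
Next Tuesday: 1997-04-01.
The following Thursday is 1997-04-03.

1997-03-27, 1997-04-01, 1997-04-03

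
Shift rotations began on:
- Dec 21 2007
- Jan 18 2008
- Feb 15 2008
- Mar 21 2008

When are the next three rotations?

Gaps: 28, 28, 35 days — a mix of 28 and 35. Every date is a Friday.
Each is the 3rd Friday of its month.
3rd Friday of April 2008: Apr 18 2008.
May 2008 — 3rd Friday is May 16 2008.
June 2008 — 3rd Friday is Jun 20 2008.

Apr 18 2008, May 16 2008, Jun 20 2008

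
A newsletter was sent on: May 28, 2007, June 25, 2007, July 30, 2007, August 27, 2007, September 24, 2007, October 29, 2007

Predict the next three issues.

November 26, 2007; December 31, 2007; January 28, 2008

Every date is a Monday; gaps 28, 35, 28, 28, 35 days.
Each is the last Monday of its month (at least one falls on the 29th or later, ruling out '4th Monday').
Last Monday of November 2007: November 26, 2007.
December 2007 ends with Monday December 31, 2007.
January 2008 ends with Monday January 28, 2008.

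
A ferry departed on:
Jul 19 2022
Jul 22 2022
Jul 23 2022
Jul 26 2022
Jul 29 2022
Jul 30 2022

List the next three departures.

The gap pattern 3, 1, 3, 3, 1 repeats every 3 events.
These are the Tuesdays, Fridays and Saturdays of each week.
Next Tuesday: Aug 2 2022.
The following Friday is Aug 5 2022.
The following Saturday is Aug 6 2022.

Aug 2 2022, Aug 5 2022, Aug 6 2022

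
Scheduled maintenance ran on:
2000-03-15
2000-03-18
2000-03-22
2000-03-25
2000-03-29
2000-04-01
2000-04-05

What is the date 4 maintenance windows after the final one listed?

2000-04-19

Every event lands on a Wednesday or Saturday (gaps cycle 3, 4, 3, 4, 3, 4).
So the schedule is: every Wednesday and Saturday.
Next Saturday: 2000-04-08.
The following Wednesday is 2000-04-12.
Next Saturday: 2000-04-15.
Next Wednesday: 2000-04-19.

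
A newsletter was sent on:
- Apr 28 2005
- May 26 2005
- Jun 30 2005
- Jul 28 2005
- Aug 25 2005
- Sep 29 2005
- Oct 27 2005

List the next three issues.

Nov 24 2005, Dec 29 2005, Jan 26 2006

Every date is a Thursday; gaps 28, 35, 28, 28, 35, 28 days.
Each is the last Thursday of its month (at least one falls on the 29th or later, ruling out '4th Thursday').
Last Thursday of November 2005: Nov 24 2005.
December 2005 ends with Thursday Dec 29 2005.
January 2006 ends with Thursday Jan 26 2006.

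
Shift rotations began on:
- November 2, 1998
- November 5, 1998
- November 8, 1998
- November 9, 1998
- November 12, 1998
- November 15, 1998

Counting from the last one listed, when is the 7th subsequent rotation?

Gaps: 3, 3, 1, 3, 3 days — not constant, but cyclic with period 3.
The events fall on every Monday, Thursday and Sunday.
The following Monday is November 16, 1998.
The following Thursday is November 19, 1998.
The following Sunday is November 22, 1998.
The following Monday is November 23, 1998.
The following Thursday is November 26, 1998.
The following Sunday is November 29, 1998.
Next Monday: November 30, 1998.

November 30, 1998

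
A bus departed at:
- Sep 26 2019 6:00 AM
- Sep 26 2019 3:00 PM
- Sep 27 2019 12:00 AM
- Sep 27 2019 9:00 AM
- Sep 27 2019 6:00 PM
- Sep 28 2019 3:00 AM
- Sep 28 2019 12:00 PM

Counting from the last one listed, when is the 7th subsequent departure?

Oct 1 2019 3:00 AM

The interval is a steady 9 hours (9, 9, 9, 9, 9, 9).
Sep 28 2019 12:00 PM + 9 h = Sep 28 2019 9:00 PM.
Sep 28 2019 9:00 PM + 9 h = Sep 29 2019 6:00 AM.
Sep 29 2019 6:00 AM + 9 h = Sep 29 2019 3:00 PM.
Sep 29 2019 3:00 PM + 9 h = Sep 30 2019 12:00 AM.
Sep 30 2019 12:00 AM + 9 h = Sep 30 2019 9:00 AM.
Sep 30 2019 9:00 AM + 9 h = Sep 30 2019 6:00 PM.
Sep 30 2019 6:00 PM + 9 h = Oct 1 2019 3:00 AM.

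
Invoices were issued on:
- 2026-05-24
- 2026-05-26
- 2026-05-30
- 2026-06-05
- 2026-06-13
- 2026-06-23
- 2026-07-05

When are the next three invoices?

2026-07-19, 2026-08-04, 2026-08-22

The spacing grows by 2 each time: 2, 4, 6, 8, 10, 12 days.
Next gap: 14 days. 2026-07-05 + 14 days = 2026-07-19.
Next gap: 16 days. 2026-07-19 + 16 days = 2026-08-04.
Next gap: 18 days. 2026-08-04 + 18 days = 2026-08-22.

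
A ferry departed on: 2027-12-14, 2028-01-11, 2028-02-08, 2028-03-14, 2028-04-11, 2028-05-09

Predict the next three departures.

2028-06-13, 2028-07-11, 2028-08-08

Gaps: 28, 28, 35, 28, 28 days — a mix of 28 and 35. Every date is a Tuesday.
Each is the 2nd Tuesday of its month.
2nd Tuesday of June 2028: 2028-06-13.
2nd Tuesday of July 2028: 2028-07-11.
August 2028 — 2nd Tuesday is 2028-08-08.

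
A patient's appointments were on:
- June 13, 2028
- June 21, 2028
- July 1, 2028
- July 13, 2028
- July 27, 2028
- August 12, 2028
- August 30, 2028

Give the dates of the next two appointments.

September 19, 2028; October 11, 2028

Intervals are 8, 10, 12, 14, 16, 18 days — an arithmetic progression with common difference 2.
Next gap: 20 days. August 30, 2028 + 20 days = September 19, 2028.
Next gap: 22 days. September 19, 2028 + 22 days = October 11, 2028.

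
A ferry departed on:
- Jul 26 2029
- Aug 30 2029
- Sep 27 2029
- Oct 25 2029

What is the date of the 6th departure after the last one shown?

Every date is a Thursday; gaps 35, 28, 28 days.
Each is the last Thursday of its month (at least one falls on the 29th or later, ruling out '4th Thursday').
November 2029 ends with Thursday Nov 29 2029.
Last Thursday of December 2029: Dec 27 2029.
Last Thursday of January 2030: Jan 31 2030.
Last Thursday of February 2030: Feb 28 2030.
Last Thursday of March 2030: Mar 28 2030.
Last Thursday of April 2030: Apr 25 2030.

Apr 25 2030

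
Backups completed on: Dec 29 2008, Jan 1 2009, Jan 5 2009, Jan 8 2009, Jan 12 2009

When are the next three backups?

The gap pattern 3, 4, 3, 4 repeats every 2 events.
These are the Mondays and Thursdays of each week.
Next Thursday: Jan 15 2009.
Next Monday: Jan 19 2009.
Next Thursday: Jan 22 2009.

Jan 15 2009, Jan 19 2009, Jan 22 2009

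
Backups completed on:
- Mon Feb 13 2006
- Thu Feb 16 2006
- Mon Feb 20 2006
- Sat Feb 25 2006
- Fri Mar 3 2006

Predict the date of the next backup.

Fri Mar 10 2006

Gaps: 3, 4, 5, 6 days — each gap is 1 larger than the previous one.
Next gap: 7 days. Fri Mar 3 2006 + 7 days = Fri Mar 10 2006.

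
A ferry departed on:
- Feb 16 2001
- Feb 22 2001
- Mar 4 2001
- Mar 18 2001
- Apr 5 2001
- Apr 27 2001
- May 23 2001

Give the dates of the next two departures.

Intervals are 6, 10, 14, 18, 22, 26 days — an arithmetic progression with common difference 4.
Next gap: 30 days. May 23 2001 + 30 days = Jun 22 2001.
Next gap: 34 days. Jun 22 2001 + 34 days = Jul 26 2001.

Jun 22 2001, Jul 26 2001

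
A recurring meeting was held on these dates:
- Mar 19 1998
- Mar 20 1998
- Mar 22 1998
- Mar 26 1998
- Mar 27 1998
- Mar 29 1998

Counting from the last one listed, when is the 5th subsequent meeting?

Every event lands on a Thursday or Friday or Sunday (gaps cycle 1, 2, 4, 1, 2).
So the schedule is: every Thursday, Friday and Sunday.
The following Thursday is Apr 2 1998.
Next Friday: Apr 3 1998.
Next Sunday: Apr 5 1998.
Next Thursday: Apr 9 1998.
The following Friday is Apr 10 1998.

Apr 10 1998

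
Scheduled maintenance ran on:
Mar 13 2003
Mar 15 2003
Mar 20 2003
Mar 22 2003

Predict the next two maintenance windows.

Gaps: 2, 5, 2 days — not constant, but cyclic with period 2.
The events fall on every Thursday and Saturday.
Next Thursday: Mar 27 2003.
Next Saturday: Mar 29 2003.

Mar 27 2003, Mar 29 2003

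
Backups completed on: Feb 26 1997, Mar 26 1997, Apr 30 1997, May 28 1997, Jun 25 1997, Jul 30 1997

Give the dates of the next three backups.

Aug 27 1997, Sep 24 1997, Oct 29 1997

These are Wednesdays with 28, 35, 28, 28, 35-day gaps.
Each is the final Wednesday of its month — Apr 30 1997 is past the 28th, so '4th Wednesday' doesn't fit.
August 1997 ends with Wednesday Aug 27 1997.
September 1997 ends with Wednesday Sep 24 1997.
Last Wednesday of October 1997: Oct 29 1997.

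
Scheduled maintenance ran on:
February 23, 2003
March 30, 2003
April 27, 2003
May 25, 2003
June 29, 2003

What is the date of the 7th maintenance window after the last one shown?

January 25, 2004

Every date is a Sunday; gaps 35, 28, 28, 35 days.
Each is the last Sunday of its month (at least one falls on the 29th or later, ruling out '4th Sunday').
Last Sunday of July 2003: July 27, 2003.
August 2003 ends with Sunday August 31, 2003.
Last Sunday of September 2003: September 28, 2003.
October 2003 ends with Sunday October 26, 2003.
Last Sunday of November 2003: November 30, 2003.
December 2003 ends with Sunday December 28, 2003.
January 2004 ends with Sunday January 25, 2004.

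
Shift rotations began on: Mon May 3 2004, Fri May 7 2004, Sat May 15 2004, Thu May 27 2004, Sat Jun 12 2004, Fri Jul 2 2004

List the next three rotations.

Mon Jul 26 2004, Mon Aug 23 2004, Fri Sep 24 2004

Gaps: 4, 8, 12, 16, 20 days — each gap is 4 larger than the previous one.
Next gap: 24 days. Fri Jul 2 2004 + 24 days = Mon Jul 26 2004.
Next gap: 28 days. Mon Jul 26 2004 + 28 days = Mon Aug 23 2004.
Next gap: 32 days. Mon Aug 23 2004 + 32 days = Fri Sep 24 2004.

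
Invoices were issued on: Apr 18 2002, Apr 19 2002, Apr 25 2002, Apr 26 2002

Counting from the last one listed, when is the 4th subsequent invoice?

Every event lands on a Thursday or Friday (gaps cycle 1, 6, 1).
So the schedule is: every Thursday and Friday.
The following Thursday is May 2 2002.
The following Friday is May 3 2002.
The following Thursday is May 9 2002.
The following Friday is May 10 2002.

May 10 2002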